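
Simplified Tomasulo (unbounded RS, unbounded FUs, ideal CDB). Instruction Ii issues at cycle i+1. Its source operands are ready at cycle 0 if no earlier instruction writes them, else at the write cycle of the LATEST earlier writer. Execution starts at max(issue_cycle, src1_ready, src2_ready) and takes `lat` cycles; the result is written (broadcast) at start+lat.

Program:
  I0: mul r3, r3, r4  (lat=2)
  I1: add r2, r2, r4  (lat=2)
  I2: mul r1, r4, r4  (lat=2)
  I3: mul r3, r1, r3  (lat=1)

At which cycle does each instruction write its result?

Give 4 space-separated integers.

I0 mul r3: issue@1 deps=(None,None) exec_start@1 write@3
I1 add r2: issue@2 deps=(None,None) exec_start@2 write@4
I2 mul r1: issue@3 deps=(None,None) exec_start@3 write@5
I3 mul r3: issue@4 deps=(2,0) exec_start@5 write@6

Answer: 3 4 5 6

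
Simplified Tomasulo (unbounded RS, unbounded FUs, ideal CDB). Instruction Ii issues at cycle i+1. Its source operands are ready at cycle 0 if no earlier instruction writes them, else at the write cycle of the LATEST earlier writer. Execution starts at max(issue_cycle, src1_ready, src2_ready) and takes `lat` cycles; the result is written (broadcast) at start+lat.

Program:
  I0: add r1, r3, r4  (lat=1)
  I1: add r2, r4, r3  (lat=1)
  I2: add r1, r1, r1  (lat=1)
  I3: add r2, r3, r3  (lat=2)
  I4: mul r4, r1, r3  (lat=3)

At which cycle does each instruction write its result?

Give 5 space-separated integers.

Answer: 2 3 4 6 8

Derivation:
I0 add r1: issue@1 deps=(None,None) exec_start@1 write@2
I1 add r2: issue@2 deps=(None,None) exec_start@2 write@3
I2 add r1: issue@3 deps=(0,0) exec_start@3 write@4
I3 add r2: issue@4 deps=(None,None) exec_start@4 write@6
I4 mul r4: issue@5 deps=(2,None) exec_start@5 write@8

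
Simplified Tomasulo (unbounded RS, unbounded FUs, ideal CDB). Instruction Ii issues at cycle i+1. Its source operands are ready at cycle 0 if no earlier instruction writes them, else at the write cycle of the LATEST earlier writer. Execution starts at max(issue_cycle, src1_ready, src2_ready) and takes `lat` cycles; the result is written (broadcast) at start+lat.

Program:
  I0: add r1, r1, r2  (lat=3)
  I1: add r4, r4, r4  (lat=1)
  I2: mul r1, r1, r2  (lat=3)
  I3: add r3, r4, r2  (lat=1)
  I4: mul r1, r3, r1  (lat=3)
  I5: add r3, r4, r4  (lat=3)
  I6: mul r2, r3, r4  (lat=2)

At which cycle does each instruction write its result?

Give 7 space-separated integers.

I0 add r1: issue@1 deps=(None,None) exec_start@1 write@4
I1 add r4: issue@2 deps=(None,None) exec_start@2 write@3
I2 mul r1: issue@3 deps=(0,None) exec_start@4 write@7
I3 add r3: issue@4 deps=(1,None) exec_start@4 write@5
I4 mul r1: issue@5 deps=(3,2) exec_start@7 write@10
I5 add r3: issue@6 deps=(1,1) exec_start@6 write@9
I6 mul r2: issue@7 deps=(5,1) exec_start@9 write@11

Answer: 4 3 7 5 10 9 11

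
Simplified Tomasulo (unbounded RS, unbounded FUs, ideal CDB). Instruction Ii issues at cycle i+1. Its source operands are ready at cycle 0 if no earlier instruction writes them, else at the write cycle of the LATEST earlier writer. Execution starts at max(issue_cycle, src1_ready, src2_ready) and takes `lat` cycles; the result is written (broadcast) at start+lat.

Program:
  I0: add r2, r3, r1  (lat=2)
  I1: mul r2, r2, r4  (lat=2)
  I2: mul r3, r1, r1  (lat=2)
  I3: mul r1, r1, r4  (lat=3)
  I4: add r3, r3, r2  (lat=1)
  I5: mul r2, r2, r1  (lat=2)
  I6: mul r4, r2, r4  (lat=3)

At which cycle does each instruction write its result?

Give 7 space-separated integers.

Answer: 3 5 5 7 6 9 12

Derivation:
I0 add r2: issue@1 deps=(None,None) exec_start@1 write@3
I1 mul r2: issue@2 deps=(0,None) exec_start@3 write@5
I2 mul r3: issue@3 deps=(None,None) exec_start@3 write@5
I3 mul r1: issue@4 deps=(None,None) exec_start@4 write@7
I4 add r3: issue@5 deps=(2,1) exec_start@5 write@6
I5 mul r2: issue@6 deps=(1,3) exec_start@7 write@9
I6 mul r4: issue@7 deps=(5,None) exec_start@9 write@12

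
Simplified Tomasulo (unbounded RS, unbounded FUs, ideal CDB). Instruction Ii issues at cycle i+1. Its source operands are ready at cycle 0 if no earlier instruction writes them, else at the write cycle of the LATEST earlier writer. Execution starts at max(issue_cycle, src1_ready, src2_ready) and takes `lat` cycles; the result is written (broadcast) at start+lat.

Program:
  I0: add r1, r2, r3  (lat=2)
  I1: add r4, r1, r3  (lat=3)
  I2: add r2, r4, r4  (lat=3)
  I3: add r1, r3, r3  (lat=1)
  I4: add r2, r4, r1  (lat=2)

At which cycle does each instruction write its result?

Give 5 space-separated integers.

I0 add r1: issue@1 deps=(None,None) exec_start@1 write@3
I1 add r4: issue@2 deps=(0,None) exec_start@3 write@6
I2 add r2: issue@3 deps=(1,1) exec_start@6 write@9
I3 add r1: issue@4 deps=(None,None) exec_start@4 write@5
I4 add r2: issue@5 deps=(1,3) exec_start@6 write@8

Answer: 3 6 9 5 8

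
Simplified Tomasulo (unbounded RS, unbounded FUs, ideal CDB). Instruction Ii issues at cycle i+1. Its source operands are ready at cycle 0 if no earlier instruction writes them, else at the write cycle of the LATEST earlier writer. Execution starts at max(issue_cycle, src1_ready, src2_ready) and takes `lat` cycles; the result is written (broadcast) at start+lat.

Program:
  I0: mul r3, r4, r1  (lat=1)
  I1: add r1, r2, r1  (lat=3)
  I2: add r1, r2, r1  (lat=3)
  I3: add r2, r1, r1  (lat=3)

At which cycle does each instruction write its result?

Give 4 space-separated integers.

Answer: 2 5 8 11

Derivation:
I0 mul r3: issue@1 deps=(None,None) exec_start@1 write@2
I1 add r1: issue@2 deps=(None,None) exec_start@2 write@5
I2 add r1: issue@3 deps=(None,1) exec_start@5 write@8
I3 add r2: issue@4 deps=(2,2) exec_start@8 write@11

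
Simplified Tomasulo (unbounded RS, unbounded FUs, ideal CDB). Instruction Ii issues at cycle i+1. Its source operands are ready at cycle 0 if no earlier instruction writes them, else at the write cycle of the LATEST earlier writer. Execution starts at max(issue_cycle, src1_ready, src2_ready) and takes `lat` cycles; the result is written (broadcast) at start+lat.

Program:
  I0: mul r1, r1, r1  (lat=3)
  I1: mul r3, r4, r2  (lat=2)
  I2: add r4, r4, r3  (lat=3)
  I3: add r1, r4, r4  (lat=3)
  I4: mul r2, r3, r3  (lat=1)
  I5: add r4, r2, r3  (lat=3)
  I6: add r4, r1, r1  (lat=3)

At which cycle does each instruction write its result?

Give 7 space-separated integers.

Answer: 4 4 7 10 6 9 13

Derivation:
I0 mul r1: issue@1 deps=(None,None) exec_start@1 write@4
I1 mul r3: issue@2 deps=(None,None) exec_start@2 write@4
I2 add r4: issue@3 deps=(None,1) exec_start@4 write@7
I3 add r1: issue@4 deps=(2,2) exec_start@7 write@10
I4 mul r2: issue@5 deps=(1,1) exec_start@5 write@6
I5 add r4: issue@6 deps=(4,1) exec_start@6 write@9
I6 add r4: issue@7 deps=(3,3) exec_start@10 write@13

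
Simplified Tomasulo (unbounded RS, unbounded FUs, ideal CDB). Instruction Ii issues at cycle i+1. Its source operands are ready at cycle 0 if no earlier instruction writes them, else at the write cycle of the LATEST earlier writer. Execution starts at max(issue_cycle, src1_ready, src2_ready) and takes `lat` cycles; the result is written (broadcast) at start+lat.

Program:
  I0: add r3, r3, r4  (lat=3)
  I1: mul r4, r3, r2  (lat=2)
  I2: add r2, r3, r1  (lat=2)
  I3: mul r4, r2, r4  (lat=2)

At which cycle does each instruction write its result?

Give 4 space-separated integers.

Answer: 4 6 6 8

Derivation:
I0 add r3: issue@1 deps=(None,None) exec_start@1 write@4
I1 mul r4: issue@2 deps=(0,None) exec_start@4 write@6
I2 add r2: issue@3 deps=(0,None) exec_start@4 write@6
I3 mul r4: issue@4 deps=(2,1) exec_start@6 write@8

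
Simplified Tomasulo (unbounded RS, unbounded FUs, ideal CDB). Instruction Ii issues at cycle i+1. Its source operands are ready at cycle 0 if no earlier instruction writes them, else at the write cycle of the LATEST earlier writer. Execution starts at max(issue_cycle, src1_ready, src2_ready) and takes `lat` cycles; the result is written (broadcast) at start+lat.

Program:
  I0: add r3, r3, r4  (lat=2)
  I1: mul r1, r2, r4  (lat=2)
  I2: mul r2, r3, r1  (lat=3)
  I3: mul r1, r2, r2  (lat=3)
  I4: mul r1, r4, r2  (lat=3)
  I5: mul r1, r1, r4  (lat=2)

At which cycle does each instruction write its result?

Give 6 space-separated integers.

I0 add r3: issue@1 deps=(None,None) exec_start@1 write@3
I1 mul r1: issue@2 deps=(None,None) exec_start@2 write@4
I2 mul r2: issue@3 deps=(0,1) exec_start@4 write@7
I3 mul r1: issue@4 deps=(2,2) exec_start@7 write@10
I4 mul r1: issue@5 deps=(None,2) exec_start@7 write@10
I5 mul r1: issue@6 deps=(4,None) exec_start@10 write@12

Answer: 3 4 7 10 10 12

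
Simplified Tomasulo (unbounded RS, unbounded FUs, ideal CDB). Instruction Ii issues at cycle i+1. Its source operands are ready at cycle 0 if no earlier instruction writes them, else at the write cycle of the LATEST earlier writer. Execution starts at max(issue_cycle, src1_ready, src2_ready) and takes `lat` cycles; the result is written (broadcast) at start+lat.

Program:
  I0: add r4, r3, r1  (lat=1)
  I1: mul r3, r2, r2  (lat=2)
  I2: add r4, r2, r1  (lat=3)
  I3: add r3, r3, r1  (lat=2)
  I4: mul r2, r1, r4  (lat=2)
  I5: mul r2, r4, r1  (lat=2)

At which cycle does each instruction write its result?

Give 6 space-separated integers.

Answer: 2 4 6 6 8 8

Derivation:
I0 add r4: issue@1 deps=(None,None) exec_start@1 write@2
I1 mul r3: issue@2 deps=(None,None) exec_start@2 write@4
I2 add r4: issue@3 deps=(None,None) exec_start@3 write@6
I3 add r3: issue@4 deps=(1,None) exec_start@4 write@6
I4 mul r2: issue@5 deps=(None,2) exec_start@6 write@8
I5 mul r2: issue@6 deps=(2,None) exec_start@6 write@8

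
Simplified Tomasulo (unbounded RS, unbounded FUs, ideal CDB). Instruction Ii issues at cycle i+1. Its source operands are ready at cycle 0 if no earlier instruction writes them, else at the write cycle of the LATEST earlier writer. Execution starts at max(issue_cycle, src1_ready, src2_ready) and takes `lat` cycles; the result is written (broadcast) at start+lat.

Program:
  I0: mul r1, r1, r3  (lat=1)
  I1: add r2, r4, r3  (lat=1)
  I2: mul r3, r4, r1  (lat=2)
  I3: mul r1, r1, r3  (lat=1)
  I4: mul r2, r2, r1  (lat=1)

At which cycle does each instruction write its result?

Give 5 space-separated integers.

Answer: 2 3 5 6 7

Derivation:
I0 mul r1: issue@1 deps=(None,None) exec_start@1 write@2
I1 add r2: issue@2 deps=(None,None) exec_start@2 write@3
I2 mul r3: issue@3 deps=(None,0) exec_start@3 write@5
I3 mul r1: issue@4 deps=(0,2) exec_start@5 write@6
I4 mul r2: issue@5 deps=(1,3) exec_start@6 write@7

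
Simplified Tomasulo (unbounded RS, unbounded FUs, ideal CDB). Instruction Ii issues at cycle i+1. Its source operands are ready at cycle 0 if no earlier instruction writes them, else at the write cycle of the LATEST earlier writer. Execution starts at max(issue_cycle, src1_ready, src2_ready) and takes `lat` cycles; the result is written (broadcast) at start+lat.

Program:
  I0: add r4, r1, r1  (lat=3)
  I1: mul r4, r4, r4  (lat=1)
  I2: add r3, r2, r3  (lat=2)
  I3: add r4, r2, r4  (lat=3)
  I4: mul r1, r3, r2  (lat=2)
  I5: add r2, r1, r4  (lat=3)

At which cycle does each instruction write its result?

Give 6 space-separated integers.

I0 add r4: issue@1 deps=(None,None) exec_start@1 write@4
I1 mul r4: issue@2 deps=(0,0) exec_start@4 write@5
I2 add r3: issue@3 deps=(None,None) exec_start@3 write@5
I3 add r4: issue@4 deps=(None,1) exec_start@5 write@8
I4 mul r1: issue@5 deps=(2,None) exec_start@5 write@7
I5 add r2: issue@6 deps=(4,3) exec_start@8 write@11

Answer: 4 5 5 8 7 11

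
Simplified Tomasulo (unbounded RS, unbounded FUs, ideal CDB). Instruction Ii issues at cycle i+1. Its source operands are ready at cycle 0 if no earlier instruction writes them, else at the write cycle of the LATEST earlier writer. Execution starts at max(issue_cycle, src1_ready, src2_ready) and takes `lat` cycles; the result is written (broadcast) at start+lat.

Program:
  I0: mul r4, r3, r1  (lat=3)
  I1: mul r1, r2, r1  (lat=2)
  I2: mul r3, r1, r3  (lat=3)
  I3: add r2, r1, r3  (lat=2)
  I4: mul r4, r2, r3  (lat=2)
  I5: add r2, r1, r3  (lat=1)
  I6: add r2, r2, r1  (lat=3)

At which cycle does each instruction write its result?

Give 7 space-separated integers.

Answer: 4 4 7 9 11 8 11

Derivation:
I0 mul r4: issue@1 deps=(None,None) exec_start@1 write@4
I1 mul r1: issue@2 deps=(None,None) exec_start@2 write@4
I2 mul r3: issue@3 deps=(1,None) exec_start@4 write@7
I3 add r2: issue@4 deps=(1,2) exec_start@7 write@9
I4 mul r4: issue@5 deps=(3,2) exec_start@9 write@11
I5 add r2: issue@6 deps=(1,2) exec_start@7 write@8
I6 add r2: issue@7 deps=(5,1) exec_start@8 write@11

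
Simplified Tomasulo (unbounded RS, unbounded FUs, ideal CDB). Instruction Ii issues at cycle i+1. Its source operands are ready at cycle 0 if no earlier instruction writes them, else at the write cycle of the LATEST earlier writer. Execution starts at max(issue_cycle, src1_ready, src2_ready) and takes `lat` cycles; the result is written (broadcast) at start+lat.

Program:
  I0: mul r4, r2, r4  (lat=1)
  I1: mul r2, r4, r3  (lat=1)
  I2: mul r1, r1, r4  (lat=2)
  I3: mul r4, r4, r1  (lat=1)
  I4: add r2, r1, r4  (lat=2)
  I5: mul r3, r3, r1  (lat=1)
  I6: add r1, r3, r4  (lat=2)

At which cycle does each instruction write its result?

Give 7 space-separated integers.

I0 mul r4: issue@1 deps=(None,None) exec_start@1 write@2
I1 mul r2: issue@2 deps=(0,None) exec_start@2 write@3
I2 mul r1: issue@3 deps=(None,0) exec_start@3 write@5
I3 mul r4: issue@4 deps=(0,2) exec_start@5 write@6
I4 add r2: issue@5 deps=(2,3) exec_start@6 write@8
I5 mul r3: issue@6 deps=(None,2) exec_start@6 write@7
I6 add r1: issue@7 deps=(5,3) exec_start@7 write@9

Answer: 2 3 5 6 8 7 9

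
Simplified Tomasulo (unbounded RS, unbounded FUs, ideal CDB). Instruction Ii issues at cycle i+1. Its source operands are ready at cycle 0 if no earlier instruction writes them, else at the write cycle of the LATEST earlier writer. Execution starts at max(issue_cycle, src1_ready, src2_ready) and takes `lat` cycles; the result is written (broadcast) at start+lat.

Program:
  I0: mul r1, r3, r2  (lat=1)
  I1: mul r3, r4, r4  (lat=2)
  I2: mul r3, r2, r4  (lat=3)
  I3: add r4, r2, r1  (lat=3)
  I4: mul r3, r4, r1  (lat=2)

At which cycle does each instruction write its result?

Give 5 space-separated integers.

Answer: 2 4 6 7 9

Derivation:
I0 mul r1: issue@1 deps=(None,None) exec_start@1 write@2
I1 mul r3: issue@2 deps=(None,None) exec_start@2 write@4
I2 mul r3: issue@3 deps=(None,None) exec_start@3 write@6
I3 add r4: issue@4 deps=(None,0) exec_start@4 write@7
I4 mul r3: issue@5 deps=(3,0) exec_start@7 write@9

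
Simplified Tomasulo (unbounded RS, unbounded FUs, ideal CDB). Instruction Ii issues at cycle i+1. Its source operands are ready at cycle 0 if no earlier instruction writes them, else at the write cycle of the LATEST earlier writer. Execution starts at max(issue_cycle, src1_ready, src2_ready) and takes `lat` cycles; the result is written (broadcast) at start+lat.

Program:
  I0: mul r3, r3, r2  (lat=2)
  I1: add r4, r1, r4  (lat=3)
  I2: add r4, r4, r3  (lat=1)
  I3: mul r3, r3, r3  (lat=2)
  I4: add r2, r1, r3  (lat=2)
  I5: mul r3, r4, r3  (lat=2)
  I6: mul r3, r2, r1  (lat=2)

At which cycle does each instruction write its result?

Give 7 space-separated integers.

I0 mul r3: issue@1 deps=(None,None) exec_start@1 write@3
I1 add r4: issue@2 deps=(None,None) exec_start@2 write@5
I2 add r4: issue@3 deps=(1,0) exec_start@5 write@6
I3 mul r3: issue@4 deps=(0,0) exec_start@4 write@6
I4 add r2: issue@5 deps=(None,3) exec_start@6 write@8
I5 mul r3: issue@6 deps=(2,3) exec_start@6 write@8
I6 mul r3: issue@7 deps=(4,None) exec_start@8 write@10

Answer: 3 5 6 6 8 8 10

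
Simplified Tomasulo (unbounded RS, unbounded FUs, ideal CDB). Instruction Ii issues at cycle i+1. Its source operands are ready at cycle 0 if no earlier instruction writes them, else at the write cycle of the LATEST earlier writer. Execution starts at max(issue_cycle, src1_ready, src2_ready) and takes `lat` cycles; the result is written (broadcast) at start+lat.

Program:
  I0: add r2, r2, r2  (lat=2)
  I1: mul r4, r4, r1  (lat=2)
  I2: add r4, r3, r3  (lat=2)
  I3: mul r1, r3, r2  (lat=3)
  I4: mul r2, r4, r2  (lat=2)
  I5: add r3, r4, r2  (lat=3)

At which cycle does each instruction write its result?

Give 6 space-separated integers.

Answer: 3 4 5 7 7 10

Derivation:
I0 add r2: issue@1 deps=(None,None) exec_start@1 write@3
I1 mul r4: issue@2 deps=(None,None) exec_start@2 write@4
I2 add r4: issue@3 deps=(None,None) exec_start@3 write@5
I3 mul r1: issue@4 deps=(None,0) exec_start@4 write@7
I4 mul r2: issue@5 deps=(2,0) exec_start@5 write@7
I5 add r3: issue@6 deps=(2,4) exec_start@7 write@10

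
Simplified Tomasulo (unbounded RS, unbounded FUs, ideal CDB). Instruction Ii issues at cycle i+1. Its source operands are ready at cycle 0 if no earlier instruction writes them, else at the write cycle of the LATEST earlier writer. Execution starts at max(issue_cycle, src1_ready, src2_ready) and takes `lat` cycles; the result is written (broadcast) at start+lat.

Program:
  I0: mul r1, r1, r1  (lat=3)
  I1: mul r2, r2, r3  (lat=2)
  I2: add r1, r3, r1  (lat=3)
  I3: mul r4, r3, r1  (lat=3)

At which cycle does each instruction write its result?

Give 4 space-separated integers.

I0 mul r1: issue@1 deps=(None,None) exec_start@1 write@4
I1 mul r2: issue@2 deps=(None,None) exec_start@2 write@4
I2 add r1: issue@3 deps=(None,0) exec_start@4 write@7
I3 mul r4: issue@4 deps=(None,2) exec_start@7 write@10

Answer: 4 4 7 10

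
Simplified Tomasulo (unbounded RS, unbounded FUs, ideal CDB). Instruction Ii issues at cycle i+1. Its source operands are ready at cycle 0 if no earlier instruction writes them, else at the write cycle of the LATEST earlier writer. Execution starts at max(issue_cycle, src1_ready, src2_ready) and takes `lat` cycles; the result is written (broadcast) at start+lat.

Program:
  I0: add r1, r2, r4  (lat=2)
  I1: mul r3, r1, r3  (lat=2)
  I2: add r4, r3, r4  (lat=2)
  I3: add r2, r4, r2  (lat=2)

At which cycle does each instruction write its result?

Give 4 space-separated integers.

I0 add r1: issue@1 deps=(None,None) exec_start@1 write@3
I1 mul r3: issue@2 deps=(0,None) exec_start@3 write@5
I2 add r4: issue@3 deps=(1,None) exec_start@5 write@7
I3 add r2: issue@4 deps=(2,None) exec_start@7 write@9

Answer: 3 5 7 9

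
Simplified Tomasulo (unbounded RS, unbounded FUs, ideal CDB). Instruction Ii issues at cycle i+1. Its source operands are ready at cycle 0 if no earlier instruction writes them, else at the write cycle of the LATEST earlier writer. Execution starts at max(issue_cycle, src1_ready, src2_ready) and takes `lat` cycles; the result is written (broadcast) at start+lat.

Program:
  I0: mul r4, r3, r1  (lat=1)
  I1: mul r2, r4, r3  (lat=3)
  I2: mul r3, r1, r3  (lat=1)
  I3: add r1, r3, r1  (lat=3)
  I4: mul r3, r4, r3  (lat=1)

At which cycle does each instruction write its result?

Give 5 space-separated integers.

Answer: 2 5 4 7 6

Derivation:
I0 mul r4: issue@1 deps=(None,None) exec_start@1 write@2
I1 mul r2: issue@2 deps=(0,None) exec_start@2 write@5
I2 mul r3: issue@3 deps=(None,None) exec_start@3 write@4
I3 add r1: issue@4 deps=(2,None) exec_start@4 write@7
I4 mul r3: issue@5 deps=(0,2) exec_start@5 write@6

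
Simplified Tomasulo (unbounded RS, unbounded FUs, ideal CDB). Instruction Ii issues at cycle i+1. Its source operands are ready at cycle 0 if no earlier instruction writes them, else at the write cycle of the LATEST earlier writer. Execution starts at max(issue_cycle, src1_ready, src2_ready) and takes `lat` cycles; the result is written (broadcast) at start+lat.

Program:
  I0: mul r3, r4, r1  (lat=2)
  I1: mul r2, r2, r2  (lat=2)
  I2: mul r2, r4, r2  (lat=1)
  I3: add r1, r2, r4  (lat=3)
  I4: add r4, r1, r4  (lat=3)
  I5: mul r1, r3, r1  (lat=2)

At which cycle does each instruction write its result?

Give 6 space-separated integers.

Answer: 3 4 5 8 11 10

Derivation:
I0 mul r3: issue@1 deps=(None,None) exec_start@1 write@3
I1 mul r2: issue@2 deps=(None,None) exec_start@2 write@4
I2 mul r2: issue@3 deps=(None,1) exec_start@4 write@5
I3 add r1: issue@4 deps=(2,None) exec_start@5 write@8
I4 add r4: issue@5 deps=(3,None) exec_start@8 write@11
I5 mul r1: issue@6 deps=(0,3) exec_start@8 write@10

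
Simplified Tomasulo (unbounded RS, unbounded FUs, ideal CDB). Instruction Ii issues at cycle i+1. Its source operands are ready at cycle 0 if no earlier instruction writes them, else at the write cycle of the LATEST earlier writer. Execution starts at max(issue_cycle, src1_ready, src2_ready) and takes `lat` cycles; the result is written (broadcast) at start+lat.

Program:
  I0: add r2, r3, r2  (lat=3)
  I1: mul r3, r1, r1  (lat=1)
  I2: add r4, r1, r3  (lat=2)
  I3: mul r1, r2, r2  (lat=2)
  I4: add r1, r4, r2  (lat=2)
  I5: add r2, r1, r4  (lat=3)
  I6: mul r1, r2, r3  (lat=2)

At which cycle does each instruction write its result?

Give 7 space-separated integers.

Answer: 4 3 5 6 7 10 12

Derivation:
I0 add r2: issue@1 deps=(None,None) exec_start@1 write@4
I1 mul r3: issue@2 deps=(None,None) exec_start@2 write@3
I2 add r4: issue@3 deps=(None,1) exec_start@3 write@5
I3 mul r1: issue@4 deps=(0,0) exec_start@4 write@6
I4 add r1: issue@5 deps=(2,0) exec_start@5 write@7
I5 add r2: issue@6 deps=(4,2) exec_start@7 write@10
I6 mul r1: issue@7 deps=(5,1) exec_start@10 write@12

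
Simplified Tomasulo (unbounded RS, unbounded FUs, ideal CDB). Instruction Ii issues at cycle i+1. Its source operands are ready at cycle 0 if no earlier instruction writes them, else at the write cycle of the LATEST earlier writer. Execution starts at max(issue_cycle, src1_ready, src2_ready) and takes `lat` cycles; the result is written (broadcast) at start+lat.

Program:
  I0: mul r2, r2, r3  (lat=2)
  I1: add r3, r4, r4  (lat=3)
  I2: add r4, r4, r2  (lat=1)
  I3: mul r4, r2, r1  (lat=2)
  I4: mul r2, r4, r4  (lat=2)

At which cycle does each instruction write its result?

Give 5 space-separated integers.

Answer: 3 5 4 6 8

Derivation:
I0 mul r2: issue@1 deps=(None,None) exec_start@1 write@3
I1 add r3: issue@2 deps=(None,None) exec_start@2 write@5
I2 add r4: issue@3 deps=(None,0) exec_start@3 write@4
I3 mul r4: issue@4 deps=(0,None) exec_start@4 write@6
I4 mul r2: issue@5 deps=(3,3) exec_start@6 write@8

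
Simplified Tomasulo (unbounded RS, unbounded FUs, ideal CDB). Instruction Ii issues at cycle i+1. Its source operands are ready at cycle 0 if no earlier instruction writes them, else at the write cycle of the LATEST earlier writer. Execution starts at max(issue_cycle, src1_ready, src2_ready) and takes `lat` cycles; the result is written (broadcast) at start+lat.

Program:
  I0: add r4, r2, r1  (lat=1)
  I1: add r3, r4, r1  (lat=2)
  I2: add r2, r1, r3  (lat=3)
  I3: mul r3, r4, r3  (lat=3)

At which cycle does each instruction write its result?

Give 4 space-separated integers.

Answer: 2 4 7 7

Derivation:
I0 add r4: issue@1 deps=(None,None) exec_start@1 write@2
I1 add r3: issue@2 deps=(0,None) exec_start@2 write@4
I2 add r2: issue@3 deps=(None,1) exec_start@4 write@7
I3 mul r3: issue@4 deps=(0,1) exec_start@4 write@7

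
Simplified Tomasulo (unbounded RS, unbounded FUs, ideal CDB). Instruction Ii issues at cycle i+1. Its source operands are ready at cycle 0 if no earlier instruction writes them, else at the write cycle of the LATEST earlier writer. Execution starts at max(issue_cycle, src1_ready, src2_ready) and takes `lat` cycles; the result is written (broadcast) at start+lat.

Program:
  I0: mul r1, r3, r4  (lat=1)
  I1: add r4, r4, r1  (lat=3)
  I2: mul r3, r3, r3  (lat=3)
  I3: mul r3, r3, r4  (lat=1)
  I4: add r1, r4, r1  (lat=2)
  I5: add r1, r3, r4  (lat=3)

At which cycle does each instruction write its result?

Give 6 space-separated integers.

I0 mul r1: issue@1 deps=(None,None) exec_start@1 write@2
I1 add r4: issue@2 deps=(None,0) exec_start@2 write@5
I2 mul r3: issue@3 deps=(None,None) exec_start@3 write@6
I3 mul r3: issue@4 deps=(2,1) exec_start@6 write@7
I4 add r1: issue@5 deps=(1,0) exec_start@5 write@7
I5 add r1: issue@6 deps=(3,1) exec_start@7 write@10

Answer: 2 5 6 7 7 10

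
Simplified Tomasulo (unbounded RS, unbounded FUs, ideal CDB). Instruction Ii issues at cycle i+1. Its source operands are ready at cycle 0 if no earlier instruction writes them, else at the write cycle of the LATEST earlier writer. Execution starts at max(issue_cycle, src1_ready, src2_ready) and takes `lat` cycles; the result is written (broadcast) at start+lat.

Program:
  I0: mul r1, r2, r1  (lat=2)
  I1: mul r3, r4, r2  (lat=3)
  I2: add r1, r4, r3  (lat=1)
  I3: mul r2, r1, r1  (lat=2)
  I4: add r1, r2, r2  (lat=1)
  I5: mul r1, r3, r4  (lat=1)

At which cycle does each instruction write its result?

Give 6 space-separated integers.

I0 mul r1: issue@1 deps=(None,None) exec_start@1 write@3
I1 mul r3: issue@2 deps=(None,None) exec_start@2 write@5
I2 add r1: issue@3 deps=(None,1) exec_start@5 write@6
I3 mul r2: issue@4 deps=(2,2) exec_start@6 write@8
I4 add r1: issue@5 deps=(3,3) exec_start@8 write@9
I5 mul r1: issue@6 deps=(1,None) exec_start@6 write@7

Answer: 3 5 6 8 9 7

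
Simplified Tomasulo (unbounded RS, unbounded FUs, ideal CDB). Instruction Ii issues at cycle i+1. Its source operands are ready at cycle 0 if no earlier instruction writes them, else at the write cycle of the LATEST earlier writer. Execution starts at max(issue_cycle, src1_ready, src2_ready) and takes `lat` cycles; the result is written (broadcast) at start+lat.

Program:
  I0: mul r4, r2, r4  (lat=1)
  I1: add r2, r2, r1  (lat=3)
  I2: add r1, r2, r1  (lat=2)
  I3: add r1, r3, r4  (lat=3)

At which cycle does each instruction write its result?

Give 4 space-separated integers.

I0 mul r4: issue@1 deps=(None,None) exec_start@1 write@2
I1 add r2: issue@2 deps=(None,None) exec_start@2 write@5
I2 add r1: issue@3 deps=(1,None) exec_start@5 write@7
I3 add r1: issue@4 deps=(None,0) exec_start@4 write@7

Answer: 2 5 7 7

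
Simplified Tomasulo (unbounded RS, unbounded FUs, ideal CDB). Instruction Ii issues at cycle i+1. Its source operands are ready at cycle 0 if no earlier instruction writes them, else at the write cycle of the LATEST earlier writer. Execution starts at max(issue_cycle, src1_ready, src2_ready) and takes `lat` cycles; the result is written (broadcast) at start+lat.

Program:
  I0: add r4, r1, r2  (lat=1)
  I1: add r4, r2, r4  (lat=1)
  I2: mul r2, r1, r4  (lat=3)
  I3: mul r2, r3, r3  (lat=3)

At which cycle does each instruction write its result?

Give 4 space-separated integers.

I0 add r4: issue@1 deps=(None,None) exec_start@1 write@2
I1 add r4: issue@2 deps=(None,0) exec_start@2 write@3
I2 mul r2: issue@3 deps=(None,1) exec_start@3 write@6
I3 mul r2: issue@4 deps=(None,None) exec_start@4 write@7

Answer: 2 3 6 7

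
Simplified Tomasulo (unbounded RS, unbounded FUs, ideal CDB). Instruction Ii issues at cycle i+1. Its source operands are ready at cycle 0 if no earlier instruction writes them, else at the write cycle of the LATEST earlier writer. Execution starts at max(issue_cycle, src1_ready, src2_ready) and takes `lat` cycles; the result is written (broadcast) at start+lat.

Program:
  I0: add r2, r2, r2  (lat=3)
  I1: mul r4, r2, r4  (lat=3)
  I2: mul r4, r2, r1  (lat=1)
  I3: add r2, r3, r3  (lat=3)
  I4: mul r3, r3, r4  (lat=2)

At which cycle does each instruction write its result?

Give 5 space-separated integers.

I0 add r2: issue@1 deps=(None,None) exec_start@1 write@4
I1 mul r4: issue@2 deps=(0,None) exec_start@4 write@7
I2 mul r4: issue@3 deps=(0,None) exec_start@4 write@5
I3 add r2: issue@4 deps=(None,None) exec_start@4 write@7
I4 mul r3: issue@5 deps=(None,2) exec_start@5 write@7

Answer: 4 7 5 7 7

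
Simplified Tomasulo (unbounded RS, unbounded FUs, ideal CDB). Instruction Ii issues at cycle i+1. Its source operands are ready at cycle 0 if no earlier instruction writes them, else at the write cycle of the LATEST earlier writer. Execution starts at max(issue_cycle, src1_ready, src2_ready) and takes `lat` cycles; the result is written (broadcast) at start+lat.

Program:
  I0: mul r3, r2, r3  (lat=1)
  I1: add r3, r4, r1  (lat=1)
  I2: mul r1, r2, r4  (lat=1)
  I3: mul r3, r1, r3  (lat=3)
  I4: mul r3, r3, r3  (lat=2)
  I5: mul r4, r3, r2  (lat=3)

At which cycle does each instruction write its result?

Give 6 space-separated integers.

Answer: 2 3 4 7 9 12

Derivation:
I0 mul r3: issue@1 deps=(None,None) exec_start@1 write@2
I1 add r3: issue@2 deps=(None,None) exec_start@2 write@3
I2 mul r1: issue@3 deps=(None,None) exec_start@3 write@4
I3 mul r3: issue@4 deps=(2,1) exec_start@4 write@7
I4 mul r3: issue@5 deps=(3,3) exec_start@7 write@9
I5 mul r4: issue@6 deps=(4,None) exec_start@9 write@12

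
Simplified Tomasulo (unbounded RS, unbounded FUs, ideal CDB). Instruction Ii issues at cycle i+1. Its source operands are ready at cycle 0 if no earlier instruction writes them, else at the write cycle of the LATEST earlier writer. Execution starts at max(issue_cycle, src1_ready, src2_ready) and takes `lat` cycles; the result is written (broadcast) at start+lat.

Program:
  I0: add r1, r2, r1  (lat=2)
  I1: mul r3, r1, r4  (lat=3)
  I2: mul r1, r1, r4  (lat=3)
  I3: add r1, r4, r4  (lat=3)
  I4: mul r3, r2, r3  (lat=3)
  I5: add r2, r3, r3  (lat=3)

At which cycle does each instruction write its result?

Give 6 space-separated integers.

I0 add r1: issue@1 deps=(None,None) exec_start@1 write@3
I1 mul r3: issue@2 deps=(0,None) exec_start@3 write@6
I2 mul r1: issue@3 deps=(0,None) exec_start@3 write@6
I3 add r1: issue@4 deps=(None,None) exec_start@4 write@7
I4 mul r3: issue@5 deps=(None,1) exec_start@6 write@9
I5 add r2: issue@6 deps=(4,4) exec_start@9 write@12

Answer: 3 6 6 7 9 12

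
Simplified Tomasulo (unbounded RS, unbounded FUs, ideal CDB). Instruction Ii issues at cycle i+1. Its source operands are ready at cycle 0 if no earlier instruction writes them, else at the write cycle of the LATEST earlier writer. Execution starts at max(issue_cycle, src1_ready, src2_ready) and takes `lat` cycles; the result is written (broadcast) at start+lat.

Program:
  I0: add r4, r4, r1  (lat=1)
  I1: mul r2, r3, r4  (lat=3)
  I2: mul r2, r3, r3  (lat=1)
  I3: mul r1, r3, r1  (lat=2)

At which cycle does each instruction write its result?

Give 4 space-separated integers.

Answer: 2 5 4 6

Derivation:
I0 add r4: issue@1 deps=(None,None) exec_start@1 write@2
I1 mul r2: issue@2 deps=(None,0) exec_start@2 write@5
I2 mul r2: issue@3 deps=(None,None) exec_start@3 write@4
I3 mul r1: issue@4 deps=(None,None) exec_start@4 write@6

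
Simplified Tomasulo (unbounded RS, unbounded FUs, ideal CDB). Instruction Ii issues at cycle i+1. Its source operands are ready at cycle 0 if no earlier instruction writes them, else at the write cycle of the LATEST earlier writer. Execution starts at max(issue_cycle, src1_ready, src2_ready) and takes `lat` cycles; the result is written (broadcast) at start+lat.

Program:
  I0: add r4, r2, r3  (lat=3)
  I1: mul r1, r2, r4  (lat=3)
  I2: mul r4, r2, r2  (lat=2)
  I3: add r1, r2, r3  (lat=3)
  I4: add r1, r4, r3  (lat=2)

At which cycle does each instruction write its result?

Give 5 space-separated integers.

Answer: 4 7 5 7 7

Derivation:
I0 add r4: issue@1 deps=(None,None) exec_start@1 write@4
I1 mul r1: issue@2 deps=(None,0) exec_start@4 write@7
I2 mul r4: issue@3 deps=(None,None) exec_start@3 write@5
I3 add r1: issue@4 deps=(None,None) exec_start@4 write@7
I4 add r1: issue@5 deps=(2,None) exec_start@5 write@7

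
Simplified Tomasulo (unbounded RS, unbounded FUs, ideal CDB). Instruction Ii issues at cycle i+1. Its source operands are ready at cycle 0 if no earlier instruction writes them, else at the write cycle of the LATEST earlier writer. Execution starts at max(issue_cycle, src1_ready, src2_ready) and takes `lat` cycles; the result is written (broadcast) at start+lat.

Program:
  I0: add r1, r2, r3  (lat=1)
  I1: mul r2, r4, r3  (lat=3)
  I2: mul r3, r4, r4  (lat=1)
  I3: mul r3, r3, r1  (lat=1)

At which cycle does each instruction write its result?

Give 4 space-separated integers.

I0 add r1: issue@1 deps=(None,None) exec_start@1 write@2
I1 mul r2: issue@2 deps=(None,None) exec_start@2 write@5
I2 mul r3: issue@3 deps=(None,None) exec_start@3 write@4
I3 mul r3: issue@4 deps=(2,0) exec_start@4 write@5

Answer: 2 5 4 5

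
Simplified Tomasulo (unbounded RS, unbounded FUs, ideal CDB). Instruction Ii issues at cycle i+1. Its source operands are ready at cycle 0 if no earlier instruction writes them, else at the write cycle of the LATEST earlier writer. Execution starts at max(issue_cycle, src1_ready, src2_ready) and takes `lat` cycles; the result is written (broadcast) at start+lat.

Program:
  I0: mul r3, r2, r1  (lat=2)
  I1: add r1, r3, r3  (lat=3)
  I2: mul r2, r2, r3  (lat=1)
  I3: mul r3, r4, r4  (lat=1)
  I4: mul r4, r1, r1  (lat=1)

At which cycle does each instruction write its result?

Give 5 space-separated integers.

I0 mul r3: issue@1 deps=(None,None) exec_start@1 write@3
I1 add r1: issue@2 deps=(0,0) exec_start@3 write@6
I2 mul r2: issue@3 deps=(None,0) exec_start@3 write@4
I3 mul r3: issue@4 deps=(None,None) exec_start@4 write@5
I4 mul r4: issue@5 deps=(1,1) exec_start@6 write@7

Answer: 3 6 4 5 7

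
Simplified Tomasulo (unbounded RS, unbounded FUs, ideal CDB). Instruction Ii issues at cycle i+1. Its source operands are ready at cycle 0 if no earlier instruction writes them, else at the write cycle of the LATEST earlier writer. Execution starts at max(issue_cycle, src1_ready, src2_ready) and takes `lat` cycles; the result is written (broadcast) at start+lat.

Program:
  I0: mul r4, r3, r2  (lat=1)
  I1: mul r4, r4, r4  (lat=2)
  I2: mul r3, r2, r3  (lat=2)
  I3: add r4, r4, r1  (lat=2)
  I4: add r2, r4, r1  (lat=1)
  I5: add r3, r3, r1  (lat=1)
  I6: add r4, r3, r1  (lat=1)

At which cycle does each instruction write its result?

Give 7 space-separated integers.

I0 mul r4: issue@1 deps=(None,None) exec_start@1 write@2
I1 mul r4: issue@2 deps=(0,0) exec_start@2 write@4
I2 mul r3: issue@3 deps=(None,None) exec_start@3 write@5
I3 add r4: issue@4 deps=(1,None) exec_start@4 write@6
I4 add r2: issue@5 deps=(3,None) exec_start@6 write@7
I5 add r3: issue@6 deps=(2,None) exec_start@6 write@7
I6 add r4: issue@7 deps=(5,None) exec_start@7 write@8

Answer: 2 4 5 6 7 7 8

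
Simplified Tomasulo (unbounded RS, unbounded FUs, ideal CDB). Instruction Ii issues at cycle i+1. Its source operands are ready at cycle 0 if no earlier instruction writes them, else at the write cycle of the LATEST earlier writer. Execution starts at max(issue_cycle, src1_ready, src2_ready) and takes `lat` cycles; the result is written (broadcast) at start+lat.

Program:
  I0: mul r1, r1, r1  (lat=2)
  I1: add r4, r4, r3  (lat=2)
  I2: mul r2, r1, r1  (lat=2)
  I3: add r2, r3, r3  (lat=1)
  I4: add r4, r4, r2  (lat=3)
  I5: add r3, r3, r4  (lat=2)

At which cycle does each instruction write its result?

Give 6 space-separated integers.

I0 mul r1: issue@1 deps=(None,None) exec_start@1 write@3
I1 add r4: issue@2 deps=(None,None) exec_start@2 write@4
I2 mul r2: issue@3 deps=(0,0) exec_start@3 write@5
I3 add r2: issue@4 deps=(None,None) exec_start@4 write@5
I4 add r4: issue@5 deps=(1,3) exec_start@5 write@8
I5 add r3: issue@6 deps=(None,4) exec_start@8 write@10

Answer: 3 4 5 5 8 10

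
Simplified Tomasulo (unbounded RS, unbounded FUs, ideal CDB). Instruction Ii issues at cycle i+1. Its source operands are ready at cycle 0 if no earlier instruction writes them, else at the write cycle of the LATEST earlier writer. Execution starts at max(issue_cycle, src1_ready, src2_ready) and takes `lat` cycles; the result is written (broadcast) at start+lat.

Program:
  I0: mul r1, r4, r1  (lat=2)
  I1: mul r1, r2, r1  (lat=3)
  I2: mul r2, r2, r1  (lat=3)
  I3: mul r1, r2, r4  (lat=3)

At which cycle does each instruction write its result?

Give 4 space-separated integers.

I0 mul r1: issue@1 deps=(None,None) exec_start@1 write@3
I1 mul r1: issue@2 deps=(None,0) exec_start@3 write@6
I2 mul r2: issue@3 deps=(None,1) exec_start@6 write@9
I3 mul r1: issue@4 deps=(2,None) exec_start@9 write@12

Answer: 3 6 9 12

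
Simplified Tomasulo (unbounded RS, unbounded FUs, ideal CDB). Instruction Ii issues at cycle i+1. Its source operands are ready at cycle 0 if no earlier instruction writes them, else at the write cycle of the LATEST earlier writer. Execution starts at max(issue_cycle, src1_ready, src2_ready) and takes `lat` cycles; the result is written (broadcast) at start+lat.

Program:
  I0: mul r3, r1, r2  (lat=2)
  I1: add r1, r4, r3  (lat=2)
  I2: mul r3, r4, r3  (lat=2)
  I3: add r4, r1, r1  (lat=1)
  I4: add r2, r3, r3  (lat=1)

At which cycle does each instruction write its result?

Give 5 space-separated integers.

I0 mul r3: issue@1 deps=(None,None) exec_start@1 write@3
I1 add r1: issue@2 deps=(None,0) exec_start@3 write@5
I2 mul r3: issue@3 deps=(None,0) exec_start@3 write@5
I3 add r4: issue@4 deps=(1,1) exec_start@5 write@6
I4 add r2: issue@5 deps=(2,2) exec_start@5 write@6

Answer: 3 5 5 6 6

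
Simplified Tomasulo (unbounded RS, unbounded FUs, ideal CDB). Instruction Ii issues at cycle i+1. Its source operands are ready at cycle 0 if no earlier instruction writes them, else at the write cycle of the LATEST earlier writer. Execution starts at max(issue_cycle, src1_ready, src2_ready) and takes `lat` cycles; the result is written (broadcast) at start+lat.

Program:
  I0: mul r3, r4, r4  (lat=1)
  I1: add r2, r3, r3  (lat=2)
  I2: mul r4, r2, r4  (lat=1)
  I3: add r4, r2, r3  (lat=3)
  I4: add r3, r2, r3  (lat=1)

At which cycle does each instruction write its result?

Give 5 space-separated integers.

I0 mul r3: issue@1 deps=(None,None) exec_start@1 write@2
I1 add r2: issue@2 deps=(0,0) exec_start@2 write@4
I2 mul r4: issue@3 deps=(1,None) exec_start@4 write@5
I3 add r4: issue@4 deps=(1,0) exec_start@4 write@7
I4 add r3: issue@5 deps=(1,0) exec_start@5 write@6

Answer: 2 4 5 7 6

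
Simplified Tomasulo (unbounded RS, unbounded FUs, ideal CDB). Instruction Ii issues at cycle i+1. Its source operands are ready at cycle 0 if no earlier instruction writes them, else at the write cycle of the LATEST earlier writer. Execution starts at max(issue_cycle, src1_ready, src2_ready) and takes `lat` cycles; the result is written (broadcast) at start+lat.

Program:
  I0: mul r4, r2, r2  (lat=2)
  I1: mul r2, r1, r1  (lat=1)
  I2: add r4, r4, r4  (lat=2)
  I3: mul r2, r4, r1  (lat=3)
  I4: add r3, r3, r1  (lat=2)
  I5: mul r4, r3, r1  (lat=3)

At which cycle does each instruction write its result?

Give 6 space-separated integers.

Answer: 3 3 5 8 7 10

Derivation:
I0 mul r4: issue@1 deps=(None,None) exec_start@1 write@3
I1 mul r2: issue@2 deps=(None,None) exec_start@2 write@3
I2 add r4: issue@3 deps=(0,0) exec_start@3 write@5
I3 mul r2: issue@4 deps=(2,None) exec_start@5 write@8
I4 add r3: issue@5 deps=(None,None) exec_start@5 write@7
I5 mul r4: issue@6 deps=(4,None) exec_start@7 write@10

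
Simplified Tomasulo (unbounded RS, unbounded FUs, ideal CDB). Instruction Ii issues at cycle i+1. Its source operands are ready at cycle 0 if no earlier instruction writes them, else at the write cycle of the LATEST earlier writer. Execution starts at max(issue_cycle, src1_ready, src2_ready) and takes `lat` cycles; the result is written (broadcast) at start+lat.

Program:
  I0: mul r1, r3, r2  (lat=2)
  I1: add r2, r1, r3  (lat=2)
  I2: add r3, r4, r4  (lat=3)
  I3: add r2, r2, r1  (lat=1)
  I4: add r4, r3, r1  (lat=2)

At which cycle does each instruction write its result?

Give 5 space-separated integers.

I0 mul r1: issue@1 deps=(None,None) exec_start@1 write@3
I1 add r2: issue@2 deps=(0,None) exec_start@3 write@5
I2 add r3: issue@3 deps=(None,None) exec_start@3 write@6
I3 add r2: issue@4 deps=(1,0) exec_start@5 write@6
I4 add r4: issue@5 deps=(2,0) exec_start@6 write@8

Answer: 3 5 6 6 8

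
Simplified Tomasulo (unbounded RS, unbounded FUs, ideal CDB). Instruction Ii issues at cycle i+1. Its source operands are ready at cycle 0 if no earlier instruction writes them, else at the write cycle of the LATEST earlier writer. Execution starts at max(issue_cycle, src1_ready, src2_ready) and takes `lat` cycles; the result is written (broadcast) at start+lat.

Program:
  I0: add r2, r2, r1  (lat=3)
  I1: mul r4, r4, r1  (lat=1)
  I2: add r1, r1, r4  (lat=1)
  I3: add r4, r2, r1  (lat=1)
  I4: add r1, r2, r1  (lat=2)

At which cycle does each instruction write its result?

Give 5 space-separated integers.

Answer: 4 3 4 5 7

Derivation:
I0 add r2: issue@1 deps=(None,None) exec_start@1 write@4
I1 mul r4: issue@2 deps=(None,None) exec_start@2 write@3
I2 add r1: issue@3 deps=(None,1) exec_start@3 write@4
I3 add r4: issue@4 deps=(0,2) exec_start@4 write@5
I4 add r1: issue@5 deps=(0,2) exec_start@5 write@7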